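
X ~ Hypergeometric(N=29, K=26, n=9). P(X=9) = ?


P(X=9) = C(26,9)*C(3,0) / C(29,9)
= 3124550*1 / 10015005
= 3124550/10015005 = 190/609

190/609


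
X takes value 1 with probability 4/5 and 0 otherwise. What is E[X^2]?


For Bernoulli: X in {0,1}
E[X^2] = 0^2*(1-4/5) + 1^2*4/5 = 4/5

4/5


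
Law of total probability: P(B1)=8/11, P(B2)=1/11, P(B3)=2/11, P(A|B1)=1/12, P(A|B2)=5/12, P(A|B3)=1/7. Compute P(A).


P(A) = P(A|B1)P(B1) + P(A|B2)P(B2) + P(A|B3)P(B3)
= 1/12*8/11 + 5/12*1/11 + 1/7*2/11
= 2/33 + 5/132 + 2/77 = 115/924

115/924


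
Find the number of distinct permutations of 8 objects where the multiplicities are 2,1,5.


8! = 40320
Denominator: 2!=2 * 1!=1 * 5!=120
Coefficient = 40320 / 240 = 168

168


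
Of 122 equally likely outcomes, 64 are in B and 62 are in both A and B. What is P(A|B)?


P(A|B) = P(A∩B)/P(B) = (62/122)/(64/122) = 62/64 = 31/32

31/32


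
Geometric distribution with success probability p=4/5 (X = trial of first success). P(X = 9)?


P(X=9) = (1-p)^8 * p = (1/5)^8 * 4/5
= 1/390625 * 4/5 = 4/1953125

4/1953125


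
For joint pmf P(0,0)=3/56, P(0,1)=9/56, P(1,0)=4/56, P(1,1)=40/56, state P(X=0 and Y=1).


Read from table: P(X=0, Y=1) = 9/56

9/56


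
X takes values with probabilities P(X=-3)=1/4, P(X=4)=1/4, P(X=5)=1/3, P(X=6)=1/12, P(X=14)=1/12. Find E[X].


E[X] = sum(x * P(x))
= -3*1/4 + 4*1/4 + 5*1/3 + 6*1/12 + 14*1/12
= 43/12

43/12


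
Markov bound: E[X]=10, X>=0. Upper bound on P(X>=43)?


Markov: P(X >= a) <= E[X]/a
P(X >= 43) <= 10/43

10/43


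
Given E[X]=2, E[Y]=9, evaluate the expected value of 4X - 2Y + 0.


E[4X - 2Y + 0] = 4*E[X] - 2*E[Y] + 0
= (4)*(2) + (-2)*(9) + (0)
= 8 - 18 + 0 = -10

-10


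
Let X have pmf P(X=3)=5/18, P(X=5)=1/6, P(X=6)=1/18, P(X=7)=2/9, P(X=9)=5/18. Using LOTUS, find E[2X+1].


E[2X+1] = sum(g(x)*P(x))
= 7*5/18 + 11*1/6 + 13*1/18 + 15*2/9 + 19*5/18
= 118/9

118/9


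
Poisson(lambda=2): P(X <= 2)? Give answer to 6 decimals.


P(X<=2) = e^(-2)*2^0/0! + e^(-2)*2^1/1! + e^(-2)*2^2/2!
≈ 0.1353352832 + 0.2706705665 + 0.2706705665
= 0.6766764162
≈ 0.676676

0.676676


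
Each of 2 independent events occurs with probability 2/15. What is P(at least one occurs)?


P(at least one) = 1 - P(none)
P(none) = (1 - 2/15)^2 = (13/15)^2 = 169/225
P(at least one) = 1 - 169/225 = 56/225

56/225


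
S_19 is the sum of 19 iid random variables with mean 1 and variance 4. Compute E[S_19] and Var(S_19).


E[S_n] = n*mu = 19*1 = 19
Var(S_n) = n*sigma^2 = 19*4 = 76

E[S_19]=19, Var(S_19)=76


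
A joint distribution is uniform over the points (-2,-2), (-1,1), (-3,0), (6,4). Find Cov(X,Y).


E[X]=0, E[Y]=3/4, E[XY]=27/4
Cov(X,Y) = E[XY] - E[X]E[Y] = 27/4 - 0*3/4 = 27/4

27/4


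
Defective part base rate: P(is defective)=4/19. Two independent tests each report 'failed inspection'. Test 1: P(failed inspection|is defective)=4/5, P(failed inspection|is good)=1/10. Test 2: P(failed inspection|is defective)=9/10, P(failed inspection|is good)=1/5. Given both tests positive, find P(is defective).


After test 1: P(+) = 4/5*4/19 + 1/10*15/19 = 47/190
P(B|+) = (16/95)/(47/190) = 32/47
After test 2 (use post1 as new prior): P(+) = 9/10*32/47 + 1/5*15/47 = 159/235
P(B|+,+) = (144/235)/(159/235) = 48/53

48/53


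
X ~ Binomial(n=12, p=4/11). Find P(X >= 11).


P(X>=11) = P(X=11) + P(X=12)
= 352321536/3138428376721 + 16777216/3138428376721
= 33554432/285311670611

33554432/285311670611


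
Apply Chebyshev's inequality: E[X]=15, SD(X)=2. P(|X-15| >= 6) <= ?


k = 6/2 = 3
Chebyshev: P(|X-mu| >= k*sigma) <= 1/k^2 = 1/3^2 = 1/9

1/9


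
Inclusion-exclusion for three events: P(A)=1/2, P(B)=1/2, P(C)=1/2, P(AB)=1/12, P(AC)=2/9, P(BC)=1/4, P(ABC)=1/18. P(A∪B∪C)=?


P(A∪B∪C) = P(A)+P(B)+P(C) - P(AB)-P(AC)-P(BC) + P(ABC)
= 1/2+1/2+1/2 - 1/12-2/9-1/4 + 1/18
= 1

1


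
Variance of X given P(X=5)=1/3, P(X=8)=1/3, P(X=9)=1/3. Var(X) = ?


E[X] = 22/3, E[X^2] = 170/3
Var(X) = E[X^2] - (E[X])^2 = 170/3 - (22/3)^2 = 26/9

26/9


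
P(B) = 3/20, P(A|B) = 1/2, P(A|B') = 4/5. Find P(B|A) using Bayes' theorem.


P(A) = P(A|B)P(B) + P(A|B')P(B') = 1/2*3/20 + 4/5*17/20 = 151/200
P(B|A) = P(A|B)P(B)/P(A) = (3/40)/(151/200) = 15/151

15/151


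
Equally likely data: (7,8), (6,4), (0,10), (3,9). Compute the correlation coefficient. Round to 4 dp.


Cov(X,Y) = -4.2500, Var(X) = 7.5000, Var(Y) = 5.1875
rho = Cov/(sqrt(VarX)*sqrt(VarY)) = -0.6814

-0.6814


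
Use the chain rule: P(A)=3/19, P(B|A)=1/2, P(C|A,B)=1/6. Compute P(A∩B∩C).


P(A∩B∩C) = P(A) * P(B|A) * P(C|A∩B)
= 3/19 * 1/2 * 1/6
= 3/38 * 1/6 = 1/76

1/76


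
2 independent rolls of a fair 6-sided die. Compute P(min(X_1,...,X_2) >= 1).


P(min >= 1) = P(all X_i >= 1) = (P(X_1 >= 1))^2
= (6/6)^2 = 1^2 = 1

1


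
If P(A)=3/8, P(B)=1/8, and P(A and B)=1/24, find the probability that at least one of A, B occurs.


P(A∪B) = P(A) + P(B) - P(A∩B)
= 3/8 + 1/8 - 1/24 = 11/24

11/24


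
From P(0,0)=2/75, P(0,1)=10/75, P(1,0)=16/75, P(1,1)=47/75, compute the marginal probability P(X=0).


P(X=0) = P(0,0)+P(0,1) = 2/75 + 10/75 = 12/75 = 4/25

4/25


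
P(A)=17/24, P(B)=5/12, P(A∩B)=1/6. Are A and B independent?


P(A)*P(B) = 17/24*5/12 = 85/288
P(A∩B) = 1/6 != 85/288, so not independent

No, A and B are not independent


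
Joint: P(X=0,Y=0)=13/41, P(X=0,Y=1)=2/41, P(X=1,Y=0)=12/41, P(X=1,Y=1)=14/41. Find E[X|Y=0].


P(Y=0) = 25/41
E[X|Y=0] = (0*13 + 1*12)/25 = 12/25

12/25


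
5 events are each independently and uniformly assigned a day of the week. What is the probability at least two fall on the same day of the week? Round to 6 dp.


P(all different) = prod((7-i)/7 for i=0..4) = 0.149938
P(at least one match) = 1 - 0.149938 = 0.850062

0.850062


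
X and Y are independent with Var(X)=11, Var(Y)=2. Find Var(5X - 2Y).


Independence => Cov(X,Y)=0
Var(5X - 2Y) = 5^2*Var(X) + (-2)^2*Var(Y)
= 25*11 + 4*2 = 283

283


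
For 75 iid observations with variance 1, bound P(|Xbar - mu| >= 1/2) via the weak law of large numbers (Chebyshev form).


Var(Xbar) = Var(X)/n = 1/75
Chebyshev: P(|Xbar-mu| >= 1/2) <= Var(Xbar)/(1/2)^2 = (1/75)/(1/4) = 4/75

4/75


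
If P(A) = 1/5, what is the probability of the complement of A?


P(A') = 1 - P(A) = 1 - 1/5 = 4/5

4/5


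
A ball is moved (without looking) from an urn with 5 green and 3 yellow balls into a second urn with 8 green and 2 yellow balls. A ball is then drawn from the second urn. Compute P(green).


P(transfer green) = 5/8; P(transfer yellow) = 3/8
If green transferred: Urn II has 9 green of 11, so P(green|green moved) = 9/11
If yellow transferred: Urn II has 8 green of 11, so P(green|yellow moved) = 8/11
By total probability: P(green) = 5/8*9/11 + 3/8*8/11 = 69/88

69/88


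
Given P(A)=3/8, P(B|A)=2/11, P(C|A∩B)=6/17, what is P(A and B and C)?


P(A∩B∩C) = P(A) * P(B|A) * P(C|A∩B)
= 3/8 * 2/11 * 6/17
= 3/44 * 6/17 = 9/374

9/374


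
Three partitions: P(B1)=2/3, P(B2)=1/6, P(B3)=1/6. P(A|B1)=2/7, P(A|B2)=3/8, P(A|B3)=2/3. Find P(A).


P(A) = P(A|B1)P(B1) + P(A|B2)P(B2) + P(A|B3)P(B3)
= 2/7*2/3 + 3/8*1/6 + 2/3*1/6
= 4/21 + 1/16 + 1/9 = 367/1008

367/1008


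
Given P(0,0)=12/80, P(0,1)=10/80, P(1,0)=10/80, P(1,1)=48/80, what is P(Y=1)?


P(Y=1) = P(0,1)+P(1,1) = 10/80 + 48/80 = 58/80 = 29/40

29/40


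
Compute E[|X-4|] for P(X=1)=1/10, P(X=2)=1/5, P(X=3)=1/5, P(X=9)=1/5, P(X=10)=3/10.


E[|X-4|] = sum(g(x)*P(x))
= 3*1/10 + 2*1/5 + 1*1/5 + 5*1/5 + 6*3/10
= 37/10

37/10


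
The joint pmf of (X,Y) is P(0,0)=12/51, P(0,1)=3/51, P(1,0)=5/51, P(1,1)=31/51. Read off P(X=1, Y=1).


Read from table: P(X=1, Y=1) = 31/51

31/51


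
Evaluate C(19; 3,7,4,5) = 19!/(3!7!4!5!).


19! = 121645100408832000
Denominator: 3!=6 * 7!=5040 * 4!=24 * 5!=120
Coefficient = 121645100408832000 / 87091200 = 1396755360

1396755360


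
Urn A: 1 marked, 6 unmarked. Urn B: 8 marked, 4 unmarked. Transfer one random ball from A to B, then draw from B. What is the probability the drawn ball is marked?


P(transfer marked) = 1/7; P(transfer unmarked) = 6/7
If marked transferred: Urn II has 9 marked of 13, so P(marked|marked moved) = 9/13
If unmarked transferred: Urn II has 8 marked of 13, so P(marked|unmarked moved) = 8/13
By total probability: P(marked) = 1/7*9/13 + 6/7*8/13 = 57/91

57/91


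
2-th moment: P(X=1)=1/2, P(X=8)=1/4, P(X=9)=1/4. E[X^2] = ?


E[X^2] = sum(x^2 * P(x))
= 1*1/2 + 64*1/4 + 81*1/4
= 147/4

147/4


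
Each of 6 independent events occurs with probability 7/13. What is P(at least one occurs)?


P(at least one) = 1 - P(none)
P(none) = (1 - 7/13)^6 = (6/13)^6 = 46656/4826809
P(at least one) = 1 - 46656/4826809 = 4780153/4826809

4780153/4826809


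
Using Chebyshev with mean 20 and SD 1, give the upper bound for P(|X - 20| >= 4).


k = 4/1 = 4
Chebyshev: P(|X-mu| >= k*sigma) <= 1/k^2 = 1/4^2 = 1/16

1/16


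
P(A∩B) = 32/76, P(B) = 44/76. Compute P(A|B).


P(A|B) = P(A∩B)/P(B) = (32/76)/(44/76) = 32/44 = 8/11

8/11


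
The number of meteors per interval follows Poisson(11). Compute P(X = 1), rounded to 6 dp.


P(X=1) = e^(-11) * 11^1 / 1!
≈ 0.00001670170079 * 11 / 1
≈ 0.000184

0.000184


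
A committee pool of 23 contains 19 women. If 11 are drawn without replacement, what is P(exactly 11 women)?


P(X=11) = C(19,11)*C(4,0) / C(23,11)
= 75582*1 / 1352078
= 75582/1352078 = 9/161

9/161


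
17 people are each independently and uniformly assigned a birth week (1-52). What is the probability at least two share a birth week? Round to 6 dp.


P(all different) = prod((52-i)/52 for i=0..16) = 0.052524
P(at least one match) = 1 - 0.052524 = 0.947476

0.947476


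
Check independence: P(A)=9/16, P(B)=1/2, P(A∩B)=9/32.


P(A)*P(B) = 9/16*1/2 = 9/32
P(A∩B) = 9/32, which equals P(A)P(B), so independent

Yes, A and B are independent


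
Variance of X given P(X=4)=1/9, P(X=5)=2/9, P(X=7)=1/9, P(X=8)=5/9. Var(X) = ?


E[X] = 61/9, E[X^2] = 145/3
Var(X) = E[X^2] - (E[X])^2 = 145/3 - (61/9)^2 = 194/81

194/81


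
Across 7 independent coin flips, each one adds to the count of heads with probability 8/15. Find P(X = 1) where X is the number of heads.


P(X=1) = C(7,1) * p^1 * (1-p)^6
= 7 * 8/15 * 117649/11390625
= 6588344/170859375

6588344/170859375


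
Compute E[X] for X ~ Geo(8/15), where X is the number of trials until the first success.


For geometric (trials until first success), E[X] = 1/p = 1/(8/15) = 15/8

15/8


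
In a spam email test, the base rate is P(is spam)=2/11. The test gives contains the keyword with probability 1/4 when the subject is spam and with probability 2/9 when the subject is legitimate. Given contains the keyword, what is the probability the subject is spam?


P(A) = P(A|B)P(B) + P(A|B')P(B') = 1/4*2/11 + 2/9*9/11 = 5/22
P(B|A) = P(A|B)P(B)/P(A) = (1/22)/(5/22) = 1/5

1/5


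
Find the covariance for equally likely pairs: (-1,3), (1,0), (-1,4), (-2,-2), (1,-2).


E[X]=-2/5, E[Y]=3/5, E[XY]=-1
Cov(X,Y) = E[XY] - E[X]E[Y] = -1 + 2/5*3/5 = -19/25

-19/25


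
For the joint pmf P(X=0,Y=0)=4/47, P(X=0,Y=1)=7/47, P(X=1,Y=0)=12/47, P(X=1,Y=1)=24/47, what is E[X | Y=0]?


P(Y=0) = 16/47
E[X|Y=0] = (0*4 + 1*12)/16 = 12/16 = 3/4

3/4


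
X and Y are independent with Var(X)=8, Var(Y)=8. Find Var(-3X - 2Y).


Independence => Cov(X,Y)=0
Var(-3X - 2Y) = (-3)^2*Var(X) + (-2)^2*Var(Y)
= 9*8 + 4*8 = 104

104


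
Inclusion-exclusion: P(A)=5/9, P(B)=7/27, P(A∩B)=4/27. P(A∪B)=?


P(A∪B) = P(A) + P(B) - P(A∩B)
= 5/9 + 7/27 - 4/27 = 2/3

2/3


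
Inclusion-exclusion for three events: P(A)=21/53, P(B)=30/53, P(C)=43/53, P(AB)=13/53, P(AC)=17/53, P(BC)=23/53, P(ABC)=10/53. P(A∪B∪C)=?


P(A∪B∪C) = P(A)+P(B)+P(C) - P(AB)-P(AC)-P(BC) + P(ABC)
= 21/53+30/53+43/53 - 13/53-17/53-23/53 + 10/53
= 51/53

51/53


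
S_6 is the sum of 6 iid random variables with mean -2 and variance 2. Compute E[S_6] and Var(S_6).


E[S_n] = n*mu = 6*-2 = -12
Var(S_n) = n*sigma^2 = 6*2 = 12

E[S_6]=-12, Var(S_6)=12


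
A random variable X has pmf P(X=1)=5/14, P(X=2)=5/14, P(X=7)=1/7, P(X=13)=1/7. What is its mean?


E[X] = sum(x * P(x))
= 1*5/14 + 2*5/14 + 7*1/7 + 13*1/7
= 55/14

55/14


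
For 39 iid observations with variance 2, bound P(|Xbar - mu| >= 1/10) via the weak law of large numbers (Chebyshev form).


Var(Xbar) = Var(X)/n = 2/39
Chebyshev: P(|Xbar-mu| >= 1/10) <= Var(Xbar)/(1/10)^2 = (2/39)/(1/100) = 200/39
Bound exceeds 1, so trivial bound: 1

1


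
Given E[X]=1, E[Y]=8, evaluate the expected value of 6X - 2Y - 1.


E[6X - 2Y - 1] = 6*E[X] - 2*E[Y] - 1
= (6)*(1) + (-2)*(8) + (-1)
= 6 - 16 - 1 = -11

-11


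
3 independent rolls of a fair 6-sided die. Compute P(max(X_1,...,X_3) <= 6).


P(max <= 6) = P(all X_i <= 6) = (P(X_1 <= 6))^3
= (6/6)^3 = 1^3 = 1

1


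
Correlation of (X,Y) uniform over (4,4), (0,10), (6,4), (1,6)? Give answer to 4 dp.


Cov(X,Y) = -5.0000, Var(X) = 5.6875, Var(Y) = 6.0000
rho = Cov/(sqrt(VarX)*sqrt(VarY)) = -0.8559

-0.8559


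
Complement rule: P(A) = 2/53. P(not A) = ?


P(A') = 1 - P(A) = 1 - 2/53 = 51/53

51/53


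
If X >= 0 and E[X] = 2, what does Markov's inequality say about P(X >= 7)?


Markov: P(X >= a) <= E[X]/a
P(X >= 7) <= 2/7

2/7


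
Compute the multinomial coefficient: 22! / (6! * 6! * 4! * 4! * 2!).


22! = 1124000727777607680000
Denominator: 6!=720 * 6!=720 * 4!=24 * 4!=24 * 2!=2
Coefficient = 1124000727777607680000 / 597196800 = 1882127847600

1882127847600


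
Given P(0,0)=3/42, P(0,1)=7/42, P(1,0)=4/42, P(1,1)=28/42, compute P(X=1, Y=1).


Read from table: P(X=1, Y=1) = 28/42 = 2/3

2/3


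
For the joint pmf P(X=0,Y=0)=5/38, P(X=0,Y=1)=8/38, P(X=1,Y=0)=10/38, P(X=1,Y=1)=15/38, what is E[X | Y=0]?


P(Y=0) = 15/38
E[X|Y=0] = (0*5 + 1*10)/15 = 10/15 = 2/3

2/3


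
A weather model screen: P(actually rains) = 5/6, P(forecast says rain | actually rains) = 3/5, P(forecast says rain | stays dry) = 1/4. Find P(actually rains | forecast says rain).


P(A) = P(A|B)P(B) + P(A|B')P(B') = 3/5*5/6 + 1/4*1/6 = 13/24
P(B|A) = P(A|B)P(B)/P(A) = (1/2)/(13/24) = 12/13

12/13


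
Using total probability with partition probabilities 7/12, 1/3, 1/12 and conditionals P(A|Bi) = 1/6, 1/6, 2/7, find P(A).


P(A) = P(A|B1)P(B1) + P(A|B2)P(B2) + P(A|B3)P(B3)
= 1/6*7/12 + 1/6*1/3 + 2/7*1/12
= 7/72 + 1/18 + 1/42 = 89/504

89/504


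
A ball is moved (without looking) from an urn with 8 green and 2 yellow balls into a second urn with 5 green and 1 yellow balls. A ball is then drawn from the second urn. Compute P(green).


P(transfer green) = 8/10 = 4/5; P(transfer yellow) = 1/5
If green transferred: Urn II has 6 green of 7, so P(green|green moved) = 6/7
If yellow transferred: Urn II has 5 green of 7, so P(green|yellow moved) = 5/7
By total probability: P(green) = 4/5*6/7 + 1/5*5/7 = 29/35

29/35


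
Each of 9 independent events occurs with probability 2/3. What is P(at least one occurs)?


P(at least one) = 1 - P(none)
P(none) = (1 - 2/3)^9 = (1/3)^9 = 1/19683
P(at least one) = 1 - 1/19683 = 19682/19683

19682/19683


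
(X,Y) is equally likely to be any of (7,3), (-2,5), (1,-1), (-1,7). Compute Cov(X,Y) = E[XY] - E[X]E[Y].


E[X]=5/4, E[Y]=7/2, E[XY]=3/4
Cov(X,Y) = E[XY] - E[X]E[Y] = 3/4 - 5/4*7/2 = -29/8

-29/8


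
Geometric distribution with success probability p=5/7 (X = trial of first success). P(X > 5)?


P(X > 5) = P(first 5 trials all fail) = (1-p)^5 = (2/7)^5 = 32/16807

32/16807


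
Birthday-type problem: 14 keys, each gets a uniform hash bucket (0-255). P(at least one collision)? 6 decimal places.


P(all different) = prod((256-i)/256 for i=0..13) = 0.696361
P(at least one match) = 1 - 0.696361 = 0.303639

0.303639


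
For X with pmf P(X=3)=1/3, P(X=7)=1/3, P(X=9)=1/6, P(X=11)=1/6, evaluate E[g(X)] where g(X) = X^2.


E[X^2] = sum(g(x)*P(x))
= 9*1/3 + 49*1/3 + 81*1/6 + 121*1/6
= 53

53


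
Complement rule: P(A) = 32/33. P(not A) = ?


P(A') = 1 - P(A) = 1 - 32/33 = 1/33

1/33


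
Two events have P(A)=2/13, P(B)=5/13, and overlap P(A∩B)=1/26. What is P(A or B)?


P(A∪B) = P(A) + P(B) - P(A∩B)
= 2/13 + 5/13 - 1/26 = 1/2

1/2


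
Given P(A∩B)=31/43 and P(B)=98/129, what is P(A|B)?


P(A|B) = P(A∩B)/P(B) = (93/129)/(98/129) = 93/98

93/98


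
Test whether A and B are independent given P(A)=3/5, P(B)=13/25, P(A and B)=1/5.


P(A)*P(B) = 3/5*13/25 = 39/125
P(A∩B) = 1/5 != 39/125, so not independent

No, A and B are not independent


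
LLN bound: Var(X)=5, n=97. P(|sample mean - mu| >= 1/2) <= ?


Var(Xbar) = Var(X)/n = 5/97
Chebyshev: P(|Xbar-mu| >= 1/2) <= Var(Xbar)/(1/2)^2 = (5/97)/(1/4) = 20/97

20/97


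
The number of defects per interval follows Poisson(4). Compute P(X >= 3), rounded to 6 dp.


P(X>=3) = 1 - P(X<=2) = 1 - (e^(-4)*4^0/0! + e^(-4)*4^1/1! + e^(-4)*4^2/2!)
≈ 1 - (0.0183156389 + 0.0732625556 + 0.1465251111)
= 1 - 0.2381033056 = 0.7618966944
≈ 0.761897

0.761897


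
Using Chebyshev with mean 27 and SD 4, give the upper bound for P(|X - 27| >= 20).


k = 20/4 = 5
Chebyshev: P(|X-mu| >= k*sigma) <= 1/k^2 = 1/5^2 = 1/25

1/25


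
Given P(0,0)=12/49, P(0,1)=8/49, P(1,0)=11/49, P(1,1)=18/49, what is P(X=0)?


P(X=0) = P(0,0)+P(0,1) = 12/49 + 8/49 = 20/49

20/49


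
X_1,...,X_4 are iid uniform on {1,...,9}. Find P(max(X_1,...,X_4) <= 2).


P(max <= 2) = P(all X_i <= 2) = (P(X_1 <= 2))^4
= (2/9)^4 = 16/6561

16/6561


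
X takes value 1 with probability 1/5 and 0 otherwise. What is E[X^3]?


For Bernoulli: X in {0,1}
E[X^3] = 0^3*(1-1/5) + 1^3*1/5 = 1/5

1/5


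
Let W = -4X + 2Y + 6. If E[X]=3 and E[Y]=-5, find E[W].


E[-4X + 2Y + 6] = -4*E[X] + 2*E[Y] + 6
= (-4)*(3) + (2)*(-5) + (6)
= -12 - 10 + 6 = -16

-16


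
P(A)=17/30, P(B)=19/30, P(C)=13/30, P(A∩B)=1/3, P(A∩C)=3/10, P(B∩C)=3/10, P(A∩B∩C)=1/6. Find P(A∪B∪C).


P(A∪B∪C) = P(A)+P(B)+P(C) - P(AB)-P(AC)-P(BC) + P(ABC)
= 17/30+19/30+13/30 - 1/3-3/10-3/10 + 1/6
= 13/15

13/15


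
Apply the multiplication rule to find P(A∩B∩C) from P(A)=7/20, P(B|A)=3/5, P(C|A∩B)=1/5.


P(A∩B∩C) = P(A) * P(B|A) * P(C|A∩B)
= 7/20 * 3/5 * 1/5
= 21/100 * 1/5 = 21/500

21/500


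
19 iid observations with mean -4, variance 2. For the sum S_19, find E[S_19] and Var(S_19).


E[S_n] = n*mu = 19*-4 = -76
Var(S_n) = n*sigma^2 = 19*2 = 38

E[S_19]=-76, Var(S_19)=38


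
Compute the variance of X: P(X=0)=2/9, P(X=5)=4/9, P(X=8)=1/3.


E[X] = 44/9, E[X^2] = 292/9
Var(X) = E[X^2] - (E[X])^2 = 292/9 - (44/9)^2 = 692/81

692/81


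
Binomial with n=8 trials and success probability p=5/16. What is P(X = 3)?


P(X=3) = C(8,3) * p^3 * (1-p)^5
= 56 * 125/4096 * 161051/1048576
= 140919625/536870912

140919625/536870912


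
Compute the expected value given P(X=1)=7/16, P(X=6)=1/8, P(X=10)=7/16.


E[X] = sum(x * P(x))
= 1*7/16 + 6*1/8 + 10*7/16
= 89/16

89/16


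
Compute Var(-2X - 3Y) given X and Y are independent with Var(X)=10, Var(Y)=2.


Independence => Cov(X,Y)=0
Var(-2X - 3Y) = (-2)^2*Var(X) + (-3)^2*Var(Y)
= 4*10 + 9*2 = 58

58


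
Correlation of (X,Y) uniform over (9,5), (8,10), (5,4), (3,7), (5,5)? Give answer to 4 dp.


Cov(X,Y) = 1.0000, Var(X) = 4.8000, Var(Y) = 4.5600
rho = Cov/(sqrt(VarX)*sqrt(VarY)) = 0.2137

0.2137


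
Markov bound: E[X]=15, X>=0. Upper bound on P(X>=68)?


Markov: P(X >= a) <= E[X]/a
P(X >= 68) <= 15/68

15/68


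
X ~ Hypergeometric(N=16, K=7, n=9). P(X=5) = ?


P(X=5) = C(7,5)*C(9,4) / C(16,9)
= 21*126 / 11440
= 2646/11440 = 1323/5720

1323/5720


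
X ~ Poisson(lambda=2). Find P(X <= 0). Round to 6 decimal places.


P(X<=0) = e^(-2)*2^0/0!
≈ 0.1353352832
≈ 0.135335

0.135335


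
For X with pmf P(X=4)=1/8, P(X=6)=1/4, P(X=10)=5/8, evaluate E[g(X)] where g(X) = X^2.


E[X^2] = sum(g(x)*P(x))
= 16*1/8 + 36*1/4 + 100*5/8
= 147/2

147/2


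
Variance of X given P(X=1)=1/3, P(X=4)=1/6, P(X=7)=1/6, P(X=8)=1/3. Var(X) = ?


E[X] = 29/6, E[X^2] = 65/2
Var(X) = E[X^2] - (E[X])^2 = 65/2 - (29/6)^2 = 329/36

329/36


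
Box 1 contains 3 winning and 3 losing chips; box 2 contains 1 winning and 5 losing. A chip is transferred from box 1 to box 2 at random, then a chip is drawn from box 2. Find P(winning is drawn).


P(transfer winning) = 3/6 = 1/2; P(transfer losing) = 1/2
If winning transferred: Urn II has 2 winning of 7, so P(winning|winning moved) = 2/7
If losing transferred: Urn II has 1 winning of 7, so P(winning|losing moved) = 1/7
By total probability: P(winning) = 1/2*2/7 + 1/2*1/7 = 3/14

3/14


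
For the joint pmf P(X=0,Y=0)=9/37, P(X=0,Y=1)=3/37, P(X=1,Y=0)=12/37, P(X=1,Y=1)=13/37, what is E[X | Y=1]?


P(Y=1) = 16/37
E[X|Y=1] = (0*3 + 1*13)/16 = 13/16

13/16


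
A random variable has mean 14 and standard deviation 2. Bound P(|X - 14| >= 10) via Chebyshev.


k = 10/2 = 5
Chebyshev: P(|X-mu| >= k*sigma) <= 1/k^2 = 1/5^2 = 1/25

1/25


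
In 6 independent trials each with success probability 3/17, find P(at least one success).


P(at least one) = 1 - P(none)
P(none) = (1 - 3/17)^6 = (14/17)^6 = 7529536/24137569
P(at least one) = 1 - 7529536/24137569 = 16608033/24137569

16608033/24137569


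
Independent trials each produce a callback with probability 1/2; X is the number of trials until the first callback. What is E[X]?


For geometric (trials until first success), E[X] = 1/p = 1/(1/2) = 2

2


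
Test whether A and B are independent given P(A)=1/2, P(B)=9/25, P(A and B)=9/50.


P(A)*P(B) = 1/2*9/25 = 9/50
P(A∩B) = 9/50, which equals P(A)P(B), so independent

Yes, A and B are independent


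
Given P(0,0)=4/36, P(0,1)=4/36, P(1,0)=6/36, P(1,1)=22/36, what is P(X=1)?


P(X=1) = P(1,0)+P(1,1) = 6/36 + 22/36 = 28/36 = 7/9

7/9


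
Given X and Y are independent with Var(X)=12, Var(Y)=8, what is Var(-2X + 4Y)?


Independence => Cov(X,Y)=0
Var(-2X + 4Y) = (-2)^2*Var(X) + 4^2*Var(Y)
= 4*12 + 16*8 = 176

176


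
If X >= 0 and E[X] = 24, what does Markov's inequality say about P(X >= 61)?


Markov: P(X >= a) <= E[X]/a
P(X >= 61) <= 24/61

24/61


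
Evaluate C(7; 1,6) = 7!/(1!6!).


7! = 5040
Denominator: 1!=1 * 6!=720
Coefficient = 5040 / 720 = 7

7


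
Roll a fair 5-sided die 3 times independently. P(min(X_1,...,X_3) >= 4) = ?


P(min >= 4) = P(all X_i >= 4) = (P(X_1 >= 4))^3
= (2/5)^3 = 8/125

8/125


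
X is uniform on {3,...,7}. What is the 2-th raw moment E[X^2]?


E[X^2] = (1/5) * sum(x^2 for x=3..7)
= 135/5 = 27

27


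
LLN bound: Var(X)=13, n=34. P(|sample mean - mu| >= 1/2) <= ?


Var(Xbar) = Var(X)/n = 13/34
Chebyshev: P(|Xbar-mu| >= 1/2) <= Var(Xbar)/(1/2)^2 = (13/34)/(1/4) = 26/17
Bound exceeds 1, so trivial bound: 1

1


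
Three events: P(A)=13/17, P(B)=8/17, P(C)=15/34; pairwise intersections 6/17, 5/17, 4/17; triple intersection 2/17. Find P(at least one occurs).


P(A∪B∪C) = P(A)+P(B)+P(C) - P(AB)-P(AC)-P(BC) + P(ABC)
= 13/17+8/17+15/34 - 6/17-5/17-4/17 + 2/17
= 31/34

31/34


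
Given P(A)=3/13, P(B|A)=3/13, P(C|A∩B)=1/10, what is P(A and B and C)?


P(A∩B∩C) = P(A) * P(B|A) * P(C|A∩B)
= 3/13 * 3/13 * 1/10
= 9/169 * 1/10 = 9/1690

9/1690


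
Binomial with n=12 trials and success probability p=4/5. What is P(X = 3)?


P(X=3) = C(12,3) * p^3 * (1-p)^9
= 220 * 64/125 * 1/1953125
= 2816/48828125

2816/48828125


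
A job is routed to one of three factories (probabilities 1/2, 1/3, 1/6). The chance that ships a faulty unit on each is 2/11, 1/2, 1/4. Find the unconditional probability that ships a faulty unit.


P(A) = P(A|B1)P(B1) + P(A|B2)P(B2) + P(A|B3)P(B3)
= 2/11*1/2 + 1/2*1/3 + 1/4*1/6
= 1/11 + 1/6 + 1/24 = 79/264

79/264


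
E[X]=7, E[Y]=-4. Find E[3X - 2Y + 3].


E[3X - 2Y + 3] = 3*E[X] - 2*E[Y] + 3
= (3)*(7) + (-2)*(-4) + (3)
= 21 + 8 + 3 = 32

32


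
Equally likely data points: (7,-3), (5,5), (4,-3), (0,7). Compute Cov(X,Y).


E[X]=4, E[Y]=3/2, E[XY]=-2
Cov(X,Y) = E[XY] - E[X]E[Y] = -2 - 4*3/2 = -8

-8


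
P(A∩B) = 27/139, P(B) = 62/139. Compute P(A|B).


P(A|B) = P(A∩B)/P(B) = (27/139)/(62/139) = 27/62

27/62


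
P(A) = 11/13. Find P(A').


P(A') = 1 - P(A) = 1 - 11/13 = 2/13

2/13


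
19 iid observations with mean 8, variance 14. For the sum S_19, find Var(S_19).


By independence, Var(S_n) = n*Var(X_1) = 19*14 = 266

266


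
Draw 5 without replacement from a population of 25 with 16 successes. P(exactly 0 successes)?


P(X=0) = C(16,0)*C(9,5) / C(25,5)
= 1*126 / 53130
= 126/53130 = 3/1265

3/1265


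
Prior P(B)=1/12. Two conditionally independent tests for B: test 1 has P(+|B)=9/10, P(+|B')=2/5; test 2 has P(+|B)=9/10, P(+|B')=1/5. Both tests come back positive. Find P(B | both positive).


After test 1: P(+) = 9/10*1/12 + 2/5*11/12 = 53/120
P(B|+) = (3/40)/(53/120) = 9/53
After test 2 (use post1 as new prior): P(+) = 9/10*9/53 + 1/5*44/53 = 169/530
P(B|+,+) = (81/530)/(169/530) = 81/169

81/169


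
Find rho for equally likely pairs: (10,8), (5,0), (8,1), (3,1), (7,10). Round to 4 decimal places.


Cov(X,Y) = 5.8000, Var(X) = 5.8400, Var(Y) = 17.2000
rho = Cov/(sqrt(VarX)*sqrt(VarY)) = 0.5787

0.5787


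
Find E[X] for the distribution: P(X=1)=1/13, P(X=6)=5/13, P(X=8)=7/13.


E[X] = sum(x * P(x))
= 1*1/13 + 6*5/13 + 8*7/13
= 87/13

87/13


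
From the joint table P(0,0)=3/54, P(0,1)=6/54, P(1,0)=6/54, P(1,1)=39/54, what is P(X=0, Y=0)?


Read from table: P(X=0, Y=0) = 3/54 = 1/18

1/18


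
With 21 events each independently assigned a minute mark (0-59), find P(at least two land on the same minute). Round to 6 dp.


P(all different) = prod((60-i)/60 for i=0..20) = 0.018596
P(at least one match) = 1 - 0.018596 = 0.981404

0.981404


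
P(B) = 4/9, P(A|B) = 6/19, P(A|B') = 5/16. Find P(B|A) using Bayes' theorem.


P(A) = P(A|B)P(B) + P(A|B')P(B') = 6/19*4/9 + 5/16*5/9 = 859/2736
P(B|A) = P(A|B)P(B)/P(A) = (8/57)/(859/2736) = 384/859

384/859


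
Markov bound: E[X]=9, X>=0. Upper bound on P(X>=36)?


Markov: P(X >= a) <= E[X]/a
P(X >= 36) <= 9/36 = 1/4

1/4


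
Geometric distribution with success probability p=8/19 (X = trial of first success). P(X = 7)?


P(X=7) = (1-p)^6 * p = (11/19)^6 * 8/19
= 1771561/47045881 * 8/19 = 14172488/893871739

14172488/893871739


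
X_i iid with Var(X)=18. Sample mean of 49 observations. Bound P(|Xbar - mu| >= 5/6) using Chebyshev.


Var(Xbar) = Var(X)/n = 18/49
Chebyshev: P(|Xbar-mu| >= 5/6) <= Var(Xbar)/(5/6)^2 = (18/49)/(25/36) = 648/1225

648/1225


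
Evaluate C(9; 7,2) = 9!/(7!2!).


9! = 362880
Denominator: 7!=5040 * 2!=2
Coefficient = 362880 / 10080 = 36

36


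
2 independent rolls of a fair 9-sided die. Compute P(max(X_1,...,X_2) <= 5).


P(max <= 5) = P(all X_i <= 5) = (P(X_1 <= 5))^2
= (5/9)^2 = 25/81

25/81


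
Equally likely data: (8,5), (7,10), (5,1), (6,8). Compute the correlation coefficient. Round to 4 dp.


Cov(X,Y) = 1.7500, Var(X) = 1.2500, Var(Y) = 11.5000
rho = Cov/(sqrt(VarX)*sqrt(VarY)) = 0.4616

0.4616


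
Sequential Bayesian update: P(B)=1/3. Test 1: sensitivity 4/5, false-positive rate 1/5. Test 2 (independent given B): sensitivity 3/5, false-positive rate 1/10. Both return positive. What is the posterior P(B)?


After test 1: P(+) = 4/5*1/3 + 1/5*2/3 = 2/5
P(B|+) = (4/15)/(2/5) = 2/3
After test 2 (use post1 as new prior): P(+) = 3/5*2/3 + 1/10*1/3 = 13/30
P(B|+,+) = (2/5)/(13/30) = 12/13

12/13


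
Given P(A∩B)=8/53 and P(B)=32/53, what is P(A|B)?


P(A|B) = P(A∩B)/P(B) = (8/53)/(32/53) = 8/32 = 1/4

1/4


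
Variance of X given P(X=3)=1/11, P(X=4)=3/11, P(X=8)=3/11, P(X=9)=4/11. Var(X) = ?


E[X] = 75/11, E[X^2] = 573/11
Var(X) = E[X^2] - (E[X])^2 = 573/11 - (75/11)^2 = 678/121

678/121


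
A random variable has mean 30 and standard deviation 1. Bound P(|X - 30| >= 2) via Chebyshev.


k = 2/1 = 2
Chebyshev: P(|X-mu| >= k*sigma) <= 1/k^2 = 1/2^2 = 1/4

1/4


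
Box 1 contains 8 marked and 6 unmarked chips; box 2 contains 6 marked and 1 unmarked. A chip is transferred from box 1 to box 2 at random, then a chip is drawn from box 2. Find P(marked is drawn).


P(transfer marked) = 8/14 = 4/7; P(transfer unmarked) = 3/7
If marked transferred: Urn II has 7 marked of 8, so P(marked|marked moved) = 7/8
If unmarked transferred: Urn II has 6 marked of 8, so P(marked|unmarked moved) = 3/4
By total probability: P(marked) = 4/7*7/8 + 3/7*3/4 = 23/28

23/28


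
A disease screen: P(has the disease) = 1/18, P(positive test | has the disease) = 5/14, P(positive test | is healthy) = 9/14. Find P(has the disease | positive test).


P(A) = P(A|B)P(B) + P(A|B')P(B') = 5/14*1/18 + 9/14*17/18 = 79/126
P(B|A) = P(A|B)P(B)/P(A) = (5/252)/(79/126) = 5/158

5/158


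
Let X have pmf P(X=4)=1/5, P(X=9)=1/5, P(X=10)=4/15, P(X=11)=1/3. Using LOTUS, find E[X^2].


E[X^2] = sum(g(x)*P(x))
= 16*1/5 + 81*1/5 + 100*4/15 + 121*1/3
= 432/5

432/5


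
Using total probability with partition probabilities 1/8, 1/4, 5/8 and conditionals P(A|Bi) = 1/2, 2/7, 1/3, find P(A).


P(A) = P(A|B1)P(B1) + P(A|B2)P(B2) + P(A|B3)P(B3)
= 1/2*1/8 + 2/7*1/4 + 1/3*5/8
= 1/16 + 1/14 + 5/24 = 115/336

115/336


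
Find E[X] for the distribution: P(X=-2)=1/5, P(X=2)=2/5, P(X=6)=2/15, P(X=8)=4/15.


E[X] = sum(x * P(x))
= -2*1/5 + 2*2/5 + 6*2/15 + 8*4/15
= 10/3

10/3


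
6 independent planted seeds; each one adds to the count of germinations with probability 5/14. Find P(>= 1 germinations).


P(at least one) = 1 - P(none)
P(none) = (1 - 5/14)^6 = (9/14)^6 = 531441/7529536
P(at least one) = 1 - 531441/7529536 = 6998095/7529536

6998095/7529536


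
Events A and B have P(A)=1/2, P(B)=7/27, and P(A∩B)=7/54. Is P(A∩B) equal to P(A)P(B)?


P(A)*P(B) = 1/2*7/27 = 7/54
P(A∩B) = 7/54, which equals P(A)P(B), so independent

Yes, A and B are independent


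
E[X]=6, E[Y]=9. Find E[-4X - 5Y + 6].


E[-4X - 5Y + 6] = -4*E[X] - 5*E[Y] + 6
= (-4)*(6) + (-5)*(9) + (6)
= -24 - 45 + 6 = -63

-63


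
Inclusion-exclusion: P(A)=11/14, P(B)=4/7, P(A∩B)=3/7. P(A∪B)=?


P(A∪B) = P(A) + P(B) - P(A∩B)
= 11/14 + 4/7 - 3/7 = 13/14

13/14


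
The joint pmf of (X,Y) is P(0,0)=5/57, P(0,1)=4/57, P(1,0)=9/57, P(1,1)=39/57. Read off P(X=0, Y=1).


Read from table: P(X=0, Y=1) = 4/57

4/57


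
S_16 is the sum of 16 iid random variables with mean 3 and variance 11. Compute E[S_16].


E[S_n] = n*E[X_1] = 16*3 = 48

48


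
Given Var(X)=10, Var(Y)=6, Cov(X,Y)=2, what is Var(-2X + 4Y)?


Var(-2X + 4Y) = (-2)^2*Var(X) + 4^2*Var(Y) + 2*(-2)*4*Cov(X,Y)
= 4*10 + 16*6 - 16*2
= 40 + 96 - 32 = 104

104


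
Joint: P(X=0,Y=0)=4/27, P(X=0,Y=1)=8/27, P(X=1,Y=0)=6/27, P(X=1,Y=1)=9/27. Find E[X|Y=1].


P(Y=1) = 17/27
E[X|Y=1] = (0*8 + 1*9)/17 = 9/17

9/17


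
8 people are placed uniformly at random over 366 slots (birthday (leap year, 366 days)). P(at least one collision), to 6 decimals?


P(all different) = prod((366-i)/366 for i=0..7) = 0.925861
P(at least one match) = 1 - 0.925861 = 0.074139

0.074139


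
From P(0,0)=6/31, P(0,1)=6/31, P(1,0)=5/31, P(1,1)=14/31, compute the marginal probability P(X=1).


P(X=1) = P(1,0)+P(1,1) = 5/31 + 14/31 = 19/31

19/31


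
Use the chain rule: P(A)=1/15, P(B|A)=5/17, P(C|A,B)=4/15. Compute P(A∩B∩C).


P(A∩B∩C) = P(A) * P(B|A) * P(C|A∩B)
= 1/15 * 5/17 * 4/15
= 1/51 * 4/15 = 4/765

4/765


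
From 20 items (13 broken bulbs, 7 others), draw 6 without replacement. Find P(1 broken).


P(X=1) = C(13,1)*C(7,5) / C(20,6)
= 13*21 / 38760
= 273/38760 = 91/12920

91/12920


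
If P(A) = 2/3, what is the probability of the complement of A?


P(A') = 1 - P(A) = 1 - 2/3 = 1/3

1/3


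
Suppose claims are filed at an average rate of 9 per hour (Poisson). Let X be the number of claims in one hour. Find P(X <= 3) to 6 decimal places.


P(X<=3) = e^(-9)*9^0/0! + e^(-9)*9^1/1! + e^(-9)*9^2/2! + e^(-9)*9^3/3!
≈ 0.0001234098 + 0.0011106882 + 0.0049980971 + 0.0149942912
= 0.0212264863
≈ 0.021226

0.021226


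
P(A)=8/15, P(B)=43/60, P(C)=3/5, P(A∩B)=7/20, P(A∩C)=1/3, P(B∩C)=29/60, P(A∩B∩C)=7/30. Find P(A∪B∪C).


P(A∪B∪C) = P(A)+P(B)+P(C) - P(AB)-P(AC)-P(BC) + P(ABC)
= 8/15+43/60+3/5 - 7/20-1/3-29/60 + 7/30
= 11/12

11/12


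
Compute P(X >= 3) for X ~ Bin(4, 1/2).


P(X>=3) = P(X=3) + P(X=4)
= 1/4 + 1/16
= 5/16

5/16


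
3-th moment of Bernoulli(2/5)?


For Bernoulli: X in {0,1}
E[X^3] = 0^3*(1-2/5) + 1^3*2/5 = 2/5

2/5


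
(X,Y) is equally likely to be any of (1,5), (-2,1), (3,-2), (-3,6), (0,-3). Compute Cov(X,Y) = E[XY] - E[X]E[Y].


E[X]=-1/5, E[Y]=7/5, E[XY]=-21/5
Cov(X,Y) = E[XY] - E[X]E[Y] = -21/5 + 1/5*7/5 = -98/25

-98/25


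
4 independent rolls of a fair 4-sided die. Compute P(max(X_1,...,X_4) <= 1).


P(max <= 1) = P(all X_i <= 1) = (P(X_1 <= 1))^4
= (1/4)^4 = 1/256

1/256


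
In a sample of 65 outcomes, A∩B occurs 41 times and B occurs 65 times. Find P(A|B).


P(A|B) = P(A∩B)/P(B) = (41/65)/(65/65) = 41/65

41/65


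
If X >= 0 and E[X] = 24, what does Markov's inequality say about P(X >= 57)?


Markov: P(X >= a) <= E[X]/a
P(X >= 57) <= 24/57 = 8/19

8/19


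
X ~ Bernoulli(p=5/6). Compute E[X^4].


For Bernoulli: X in {0,1}
E[X^4] = 0^4*(1-5/6) + 1^4*5/6 = 5/6

5/6


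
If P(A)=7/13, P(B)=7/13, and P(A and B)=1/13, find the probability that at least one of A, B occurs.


P(A∪B) = P(A) + P(B) - P(A∩B)
= 7/13 + 7/13 - 1/13 = 1

1


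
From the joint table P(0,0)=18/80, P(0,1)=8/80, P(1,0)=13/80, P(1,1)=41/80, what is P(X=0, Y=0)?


Read from table: P(X=0, Y=0) = 18/80 = 9/40

9/40


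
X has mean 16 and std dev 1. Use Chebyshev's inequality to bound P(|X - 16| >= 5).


k = 5/1 = 5
Chebyshev: P(|X-mu| >= k*sigma) <= 1/k^2 = 1/5^2 = 1/25

1/25


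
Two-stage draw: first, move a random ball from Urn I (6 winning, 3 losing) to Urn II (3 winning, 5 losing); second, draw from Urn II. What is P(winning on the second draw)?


P(transfer winning) = 6/9 = 2/3; P(transfer losing) = 1/3
If winning transferred: Urn II has 4 winning of 9, so P(winning|winning moved) = 4/9
If losing transferred: Urn II has 3 winning of 9, so P(winning|losing moved) = 1/3
By total probability: P(winning) = 2/3*4/9 + 1/3*1/3 = 11/27

11/27


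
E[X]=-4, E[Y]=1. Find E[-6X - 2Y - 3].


E[-6X - 2Y - 3] = -6*E[X] - 2*E[Y] - 3
= (-6)*(-4) + (-2)*(1) + (-3)
= 24 - 2 - 3 = 19

19


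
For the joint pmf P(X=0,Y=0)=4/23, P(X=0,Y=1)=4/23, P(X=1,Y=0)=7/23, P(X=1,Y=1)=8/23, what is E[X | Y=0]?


P(Y=0) = 11/23
E[X|Y=0] = (0*4 + 1*7)/11 = 7/11

7/11


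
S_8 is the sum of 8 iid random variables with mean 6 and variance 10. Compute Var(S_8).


By independence, Var(S_n) = n*Var(X_1) = 8*10 = 80

80


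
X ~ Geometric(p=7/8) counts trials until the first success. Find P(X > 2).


P(X > 2) = P(first 2 trials all fail) = (1-p)^2 = (1/8)^2 = 1/64

1/64


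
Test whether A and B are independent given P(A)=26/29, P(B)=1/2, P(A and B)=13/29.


P(A)*P(B) = 26/29*1/2 = 13/29
P(A∩B) = 13/29, which equals P(A)P(B), so independent

Yes, A and B are independent


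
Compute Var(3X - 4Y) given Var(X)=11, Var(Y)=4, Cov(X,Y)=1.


Var(3X - 4Y) = 3^2*Var(X) + (-4)^2*Var(Y) + 2*3*(-4)*Cov(X,Y)
= 9*11 + 16*4 - 24*1
= 99 + 64 - 24 = 139

139


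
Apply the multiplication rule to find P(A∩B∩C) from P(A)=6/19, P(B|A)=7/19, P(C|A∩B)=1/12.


P(A∩B∩C) = P(A) * P(B|A) * P(C|A∩B)
= 6/19 * 7/19 * 1/12
= 42/361 * 1/12 = 7/722

7/722


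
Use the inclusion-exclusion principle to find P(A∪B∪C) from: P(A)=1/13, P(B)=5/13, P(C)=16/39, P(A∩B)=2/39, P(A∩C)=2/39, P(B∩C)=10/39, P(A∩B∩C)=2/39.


P(A∪B∪C) = P(A)+P(B)+P(C) - P(AB)-P(AC)-P(BC) + P(ABC)
= 1/13+5/13+16/39 - 2/39-2/39-10/39 + 2/39
= 22/39

22/39


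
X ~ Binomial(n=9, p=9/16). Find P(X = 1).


P(X=1) = C(9,1) * p^1 * (1-p)^8
= 9 * 9/16 * 5764801/4294967296
= 466948881/68719476736

466948881/68719476736


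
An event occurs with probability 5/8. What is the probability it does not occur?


P(A') = 1 - P(A) = 1 - 5/8 = 3/8

3/8


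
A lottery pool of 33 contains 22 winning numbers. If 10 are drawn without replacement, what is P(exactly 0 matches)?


P(X=0) = C(22,0)*C(11,10) / C(33,10)
= 1*11 / 92561040
= 11/92561040 = 1/8414640

1/8414640


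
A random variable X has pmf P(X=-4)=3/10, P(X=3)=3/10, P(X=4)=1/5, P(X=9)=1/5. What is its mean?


E[X] = sum(x * P(x))
= -4*3/10 + 3*3/10 + 4*1/5 + 9*1/5
= 23/10

23/10


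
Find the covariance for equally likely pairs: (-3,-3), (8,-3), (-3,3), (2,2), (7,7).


E[X]=11/5, E[Y]=6/5, E[XY]=29/5
Cov(X,Y) = E[XY] - E[X]E[Y] = 29/5 - 11/5*6/5 = 79/25

79/25


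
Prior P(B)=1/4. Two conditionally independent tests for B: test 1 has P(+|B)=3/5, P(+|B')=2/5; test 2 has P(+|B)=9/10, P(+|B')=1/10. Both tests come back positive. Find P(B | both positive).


After test 1: P(+) = 3/5*1/4 + 2/5*3/4 = 9/20
P(B|+) = (3/20)/(9/20) = 1/3
After test 2 (use post1 as new prior): P(+) = 9/10*1/3 + 1/10*2/3 = 11/30
P(B|+,+) = (3/10)/(11/30) = 9/11

9/11


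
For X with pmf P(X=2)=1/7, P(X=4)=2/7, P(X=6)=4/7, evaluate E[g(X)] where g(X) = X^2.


E[X^2] = sum(g(x)*P(x))
= 4*1/7 + 16*2/7 + 36*4/7
= 180/7

180/7


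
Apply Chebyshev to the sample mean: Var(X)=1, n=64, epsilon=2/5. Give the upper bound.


Var(Xbar) = Var(X)/n = 1/64
Chebyshev: P(|Xbar-mu| >= 2/5) <= Var(Xbar)/(2/5)^2 = (1/64)/(4/25) = 25/256

25/256


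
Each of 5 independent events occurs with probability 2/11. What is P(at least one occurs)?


P(at least one) = 1 - P(none)
P(none) = (1 - 2/11)^5 = (9/11)^5 = 59049/161051
P(at least one) = 1 - 59049/161051 = 102002/161051

102002/161051


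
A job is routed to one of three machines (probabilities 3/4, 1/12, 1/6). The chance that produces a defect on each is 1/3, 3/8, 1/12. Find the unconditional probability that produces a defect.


P(A) = P(A|B1)P(B1) + P(A|B2)P(B2) + P(A|B3)P(B3)
= 1/3*3/4 + 3/8*1/12 + 1/12*1/6
= 1/4 + 1/32 + 1/72 = 85/288

85/288


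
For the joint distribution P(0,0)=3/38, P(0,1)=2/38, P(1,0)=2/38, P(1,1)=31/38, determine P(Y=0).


P(Y=0) = P(0,0)+P(1,0) = 3/38 + 2/38 = 5/38

5/38


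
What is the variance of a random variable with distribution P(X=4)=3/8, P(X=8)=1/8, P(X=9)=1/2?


E[X] = 7, E[X^2] = 109/2
Var(X) = E[X^2] - (E[X])^2 = 109/2 - (7)^2 = 11/2

11/2


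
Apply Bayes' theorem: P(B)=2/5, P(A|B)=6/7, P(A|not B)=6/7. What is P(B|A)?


P(A) = P(A|B)P(B) + P(A|B')P(B') = 6/7*2/5 + 6/7*3/5 = 6/7
P(B|A) = P(A|B)P(B)/P(A) = (12/35)/(6/7) = 2/5

2/5


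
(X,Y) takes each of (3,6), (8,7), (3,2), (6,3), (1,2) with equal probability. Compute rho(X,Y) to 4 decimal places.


Cov(X,Y) = 3.2000, Var(X) = 6.1600, Var(Y) = 4.4000
rho = Cov/(sqrt(VarX)*sqrt(VarY)) = 0.6147

0.6147


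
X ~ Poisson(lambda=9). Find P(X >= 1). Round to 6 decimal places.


P(X>=1) = 1 - P(X<=0) = 1 - (e^(-9)*9^0/0!)
≈ 1 - 0.0001234098 = 0.9998765902
≈ 0.999877

0.999877


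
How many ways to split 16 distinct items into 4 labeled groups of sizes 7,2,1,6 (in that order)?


16! = 20922789888000
Denominator: 7!=5040 * 2!=2 * 1!=1 * 6!=720
Coefficient = 20922789888000 / 7257600 = 2882880

2882880


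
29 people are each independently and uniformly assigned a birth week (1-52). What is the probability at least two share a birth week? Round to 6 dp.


P(all different) = prod((52-i)/52 for i=0..28) = 0.000054
P(at least one match) = 1 - 0.000054 = 0.999946

0.999946
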